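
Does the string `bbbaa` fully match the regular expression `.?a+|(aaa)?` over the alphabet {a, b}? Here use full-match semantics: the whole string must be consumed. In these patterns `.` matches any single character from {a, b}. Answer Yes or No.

No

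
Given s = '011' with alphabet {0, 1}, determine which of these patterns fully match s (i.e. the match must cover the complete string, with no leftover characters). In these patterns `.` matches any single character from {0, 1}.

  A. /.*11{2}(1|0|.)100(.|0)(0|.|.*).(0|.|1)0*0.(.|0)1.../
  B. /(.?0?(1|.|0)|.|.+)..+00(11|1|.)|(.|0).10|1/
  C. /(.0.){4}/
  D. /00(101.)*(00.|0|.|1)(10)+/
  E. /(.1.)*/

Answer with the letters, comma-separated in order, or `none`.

E

A → no match
B → no match
C → no match
D → no match — must start with '00'
E → match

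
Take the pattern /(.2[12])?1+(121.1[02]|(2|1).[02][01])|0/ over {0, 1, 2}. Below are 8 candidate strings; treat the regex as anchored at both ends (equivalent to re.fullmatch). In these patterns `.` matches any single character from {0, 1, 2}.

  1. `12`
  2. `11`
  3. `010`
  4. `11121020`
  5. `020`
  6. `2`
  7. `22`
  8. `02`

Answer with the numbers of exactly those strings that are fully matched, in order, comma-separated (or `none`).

1. `12` → no match
2. `11` → no match
3. `010` → no match
4. `11121020` → no match
5. `020` → no match
6. `2` → no match
7. `22` → no match
8. `02` → no match

none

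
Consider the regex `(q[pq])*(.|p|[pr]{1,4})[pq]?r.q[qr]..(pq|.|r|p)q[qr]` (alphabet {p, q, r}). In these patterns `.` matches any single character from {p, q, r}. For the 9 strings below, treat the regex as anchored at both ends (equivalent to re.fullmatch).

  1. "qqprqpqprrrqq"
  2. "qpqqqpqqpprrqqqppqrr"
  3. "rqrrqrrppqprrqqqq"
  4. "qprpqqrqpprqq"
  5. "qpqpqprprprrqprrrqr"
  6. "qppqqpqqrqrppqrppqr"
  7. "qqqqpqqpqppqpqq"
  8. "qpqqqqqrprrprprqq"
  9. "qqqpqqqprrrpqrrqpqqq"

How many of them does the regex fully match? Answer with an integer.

1

1 → no match
2 → no match
3 → no match
4 → no match
5 → no match
6 → no match
7 → no match
8 → no match
9 → match
Total matched: 1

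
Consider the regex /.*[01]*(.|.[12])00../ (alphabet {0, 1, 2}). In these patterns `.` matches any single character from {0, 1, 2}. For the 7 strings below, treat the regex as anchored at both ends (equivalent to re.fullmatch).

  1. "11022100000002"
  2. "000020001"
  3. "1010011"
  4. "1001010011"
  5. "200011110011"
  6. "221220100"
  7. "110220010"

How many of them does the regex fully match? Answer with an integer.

1 → match
2 → match
3 → match
4 → match
5 → match
6 → no match
7 → match
Total matched: 6

6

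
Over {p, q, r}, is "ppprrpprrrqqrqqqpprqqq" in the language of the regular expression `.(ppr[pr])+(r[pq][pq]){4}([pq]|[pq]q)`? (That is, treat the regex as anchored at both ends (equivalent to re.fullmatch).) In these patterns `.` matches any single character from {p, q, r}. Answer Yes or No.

No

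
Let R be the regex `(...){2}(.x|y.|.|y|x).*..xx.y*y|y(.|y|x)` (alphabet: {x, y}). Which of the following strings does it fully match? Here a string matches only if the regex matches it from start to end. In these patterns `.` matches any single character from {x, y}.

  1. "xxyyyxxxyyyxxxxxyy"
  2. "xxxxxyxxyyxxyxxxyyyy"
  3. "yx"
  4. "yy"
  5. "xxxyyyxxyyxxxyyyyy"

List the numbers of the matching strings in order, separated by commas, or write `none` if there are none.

1, 2, 3, 4, 5

1 → match
2 → match
3 → match
4 → match
5 → match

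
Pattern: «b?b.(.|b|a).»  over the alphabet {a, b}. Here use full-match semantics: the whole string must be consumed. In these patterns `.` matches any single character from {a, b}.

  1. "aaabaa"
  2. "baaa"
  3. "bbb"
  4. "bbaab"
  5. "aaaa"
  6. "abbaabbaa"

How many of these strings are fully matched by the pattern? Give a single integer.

2

1 → no match
2 → match
3 → no match
4 → match
5 → no match
6 → no match
Total matched: 2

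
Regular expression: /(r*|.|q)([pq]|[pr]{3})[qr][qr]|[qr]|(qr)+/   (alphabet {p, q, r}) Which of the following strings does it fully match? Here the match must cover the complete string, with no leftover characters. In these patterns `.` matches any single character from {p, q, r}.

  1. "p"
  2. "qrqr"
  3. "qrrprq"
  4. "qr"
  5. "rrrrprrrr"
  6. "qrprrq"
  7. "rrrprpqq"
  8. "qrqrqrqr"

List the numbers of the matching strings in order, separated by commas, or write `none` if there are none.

2, 3, 4, 5, 6, 7, 8

1 → no match
2 → match
3 → match
4 → match
5 → match
6 → match
7 → match
8 → match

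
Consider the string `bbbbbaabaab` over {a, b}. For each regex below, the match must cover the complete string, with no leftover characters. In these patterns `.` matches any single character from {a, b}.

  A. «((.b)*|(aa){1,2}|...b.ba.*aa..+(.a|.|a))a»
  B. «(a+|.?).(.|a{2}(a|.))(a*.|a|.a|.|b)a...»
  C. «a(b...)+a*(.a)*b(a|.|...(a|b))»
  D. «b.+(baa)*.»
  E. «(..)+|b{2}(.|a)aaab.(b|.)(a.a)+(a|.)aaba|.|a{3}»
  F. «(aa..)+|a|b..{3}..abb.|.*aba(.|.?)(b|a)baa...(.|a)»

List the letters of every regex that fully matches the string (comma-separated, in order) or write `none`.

A → no match — must end with `a`
B → no match
C → no match — must start with `ab`
D → match
E → no match
F → no match

D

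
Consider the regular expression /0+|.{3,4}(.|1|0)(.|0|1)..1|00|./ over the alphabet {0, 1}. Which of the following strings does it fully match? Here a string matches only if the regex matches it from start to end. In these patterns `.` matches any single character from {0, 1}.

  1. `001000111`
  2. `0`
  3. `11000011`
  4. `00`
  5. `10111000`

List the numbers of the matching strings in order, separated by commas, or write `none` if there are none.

1, 2, 3, 4

1. `001000111` → match
2. `0` → match
3. `11000011` → match
4. `00` → match
5. `10111000` → no match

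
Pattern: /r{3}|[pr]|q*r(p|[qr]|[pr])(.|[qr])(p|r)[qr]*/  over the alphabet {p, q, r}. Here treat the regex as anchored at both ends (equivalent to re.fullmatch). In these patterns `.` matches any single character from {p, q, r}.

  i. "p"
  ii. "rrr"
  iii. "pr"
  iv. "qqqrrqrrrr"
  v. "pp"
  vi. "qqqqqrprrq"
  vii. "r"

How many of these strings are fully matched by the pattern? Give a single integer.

5

i. "p" → match
ii. "rrr" → match
iii. "pr" → no match
iv. "qqqrrqrrrr" → match
v. "pp" → no match
vi. "qqqqqrprrq" → match
vii. "r" → match
Total matched: 5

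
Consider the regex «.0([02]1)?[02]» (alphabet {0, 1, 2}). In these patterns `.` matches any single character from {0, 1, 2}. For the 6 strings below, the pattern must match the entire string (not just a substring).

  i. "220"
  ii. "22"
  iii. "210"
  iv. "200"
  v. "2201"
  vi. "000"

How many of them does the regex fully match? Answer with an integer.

i. "220" → no match
ii. "22" → no match
iii. "210" → no match
iv. "200" → match
v. "2201" → no match
vi. "000" → match
Total matched: 2

2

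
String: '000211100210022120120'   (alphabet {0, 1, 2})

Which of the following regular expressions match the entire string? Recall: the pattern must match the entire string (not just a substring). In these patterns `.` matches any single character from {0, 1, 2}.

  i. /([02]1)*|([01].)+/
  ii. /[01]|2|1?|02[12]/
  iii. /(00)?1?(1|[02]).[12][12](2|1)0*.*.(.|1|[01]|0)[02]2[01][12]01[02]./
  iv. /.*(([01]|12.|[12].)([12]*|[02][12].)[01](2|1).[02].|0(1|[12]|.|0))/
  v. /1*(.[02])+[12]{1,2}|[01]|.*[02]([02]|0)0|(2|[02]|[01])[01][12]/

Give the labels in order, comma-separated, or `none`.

iii

i → no match
ii → no match
iii → match
iv → no match
v → no match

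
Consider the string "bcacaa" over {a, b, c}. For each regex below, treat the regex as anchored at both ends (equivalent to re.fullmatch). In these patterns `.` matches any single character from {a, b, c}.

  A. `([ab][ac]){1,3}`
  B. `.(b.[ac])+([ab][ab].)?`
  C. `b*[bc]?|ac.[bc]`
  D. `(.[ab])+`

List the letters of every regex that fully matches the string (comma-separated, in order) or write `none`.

A

A → match
B → no match
C → no match
D → no match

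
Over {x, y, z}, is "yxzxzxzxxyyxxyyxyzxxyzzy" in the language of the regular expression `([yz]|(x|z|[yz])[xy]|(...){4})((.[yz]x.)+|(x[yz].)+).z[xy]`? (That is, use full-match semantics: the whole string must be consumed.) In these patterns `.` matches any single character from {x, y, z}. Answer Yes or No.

No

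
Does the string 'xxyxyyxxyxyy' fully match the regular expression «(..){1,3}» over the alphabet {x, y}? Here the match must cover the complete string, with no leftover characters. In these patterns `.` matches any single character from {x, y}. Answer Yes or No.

No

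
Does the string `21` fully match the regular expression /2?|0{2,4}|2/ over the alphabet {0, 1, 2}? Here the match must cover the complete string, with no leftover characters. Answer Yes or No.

No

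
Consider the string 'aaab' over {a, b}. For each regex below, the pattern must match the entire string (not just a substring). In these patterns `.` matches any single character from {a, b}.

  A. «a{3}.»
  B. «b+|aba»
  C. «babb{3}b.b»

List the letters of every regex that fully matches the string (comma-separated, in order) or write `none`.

A → match
B → no match
C → no match — must start with 'babb'

A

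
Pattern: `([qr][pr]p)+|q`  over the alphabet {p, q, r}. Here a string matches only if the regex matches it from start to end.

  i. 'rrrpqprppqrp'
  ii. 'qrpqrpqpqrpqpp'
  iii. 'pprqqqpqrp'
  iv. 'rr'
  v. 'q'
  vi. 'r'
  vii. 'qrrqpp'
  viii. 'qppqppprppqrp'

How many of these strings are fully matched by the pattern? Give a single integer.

i. 'rrrpqprppqrp' → no match
ii → no match
iii. 'pprqqqpqrp' → no match
iv. 'rr' → no match
v. 'q' → match
vi. 'r' → no match
vii. 'qrrqpp' → no match
viii → no match
Total matched: 1

1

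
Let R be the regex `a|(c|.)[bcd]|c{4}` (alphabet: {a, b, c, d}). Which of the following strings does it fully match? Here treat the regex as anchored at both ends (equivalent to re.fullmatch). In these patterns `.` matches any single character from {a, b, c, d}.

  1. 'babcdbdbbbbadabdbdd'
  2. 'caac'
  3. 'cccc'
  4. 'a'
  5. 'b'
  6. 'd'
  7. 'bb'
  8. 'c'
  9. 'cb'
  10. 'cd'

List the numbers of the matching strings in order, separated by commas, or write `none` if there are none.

1 → no match
2 → no match
3 → match
4 → match
5 → no match
6 → no match
7 → match
8 → no match
9 → match
10 → match

3, 4, 7, 9, 10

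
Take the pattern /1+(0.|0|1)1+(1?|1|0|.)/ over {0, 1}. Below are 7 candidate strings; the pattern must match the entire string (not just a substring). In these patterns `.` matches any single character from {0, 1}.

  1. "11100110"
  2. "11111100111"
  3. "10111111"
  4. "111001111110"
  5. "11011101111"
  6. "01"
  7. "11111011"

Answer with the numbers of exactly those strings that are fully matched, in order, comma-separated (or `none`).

1 → match
2 → match
3 → match
4 → match
5 → no match
6 → no match — must start with "1"
7 → match

1, 2, 3, 4, 7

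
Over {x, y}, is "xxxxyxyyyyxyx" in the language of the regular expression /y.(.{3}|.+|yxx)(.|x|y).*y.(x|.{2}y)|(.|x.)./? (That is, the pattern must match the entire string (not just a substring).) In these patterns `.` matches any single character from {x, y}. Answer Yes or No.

No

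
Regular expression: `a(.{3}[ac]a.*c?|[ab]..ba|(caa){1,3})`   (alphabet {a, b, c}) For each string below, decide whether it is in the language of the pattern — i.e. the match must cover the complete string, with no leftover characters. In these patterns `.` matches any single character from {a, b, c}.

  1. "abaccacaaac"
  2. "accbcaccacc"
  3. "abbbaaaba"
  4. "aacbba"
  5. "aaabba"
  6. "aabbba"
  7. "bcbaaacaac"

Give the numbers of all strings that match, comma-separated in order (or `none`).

1 → match
2 → match
3 → match
4 → match
5 → match
6 → match
7 → no match — must start with "a"

1, 2, 3, 4, 5, 6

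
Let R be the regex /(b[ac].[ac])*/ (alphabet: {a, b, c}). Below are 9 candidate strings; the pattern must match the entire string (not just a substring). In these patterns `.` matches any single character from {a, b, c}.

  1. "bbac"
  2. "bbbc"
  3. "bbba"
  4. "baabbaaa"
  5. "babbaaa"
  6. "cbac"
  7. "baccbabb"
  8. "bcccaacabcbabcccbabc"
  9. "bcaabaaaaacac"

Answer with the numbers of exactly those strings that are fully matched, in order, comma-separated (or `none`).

none

1 → no match
2 → no match
3 → no match
4 → no match
5 → no match
6 → no match
7 → no match
8 → no match
9 → no match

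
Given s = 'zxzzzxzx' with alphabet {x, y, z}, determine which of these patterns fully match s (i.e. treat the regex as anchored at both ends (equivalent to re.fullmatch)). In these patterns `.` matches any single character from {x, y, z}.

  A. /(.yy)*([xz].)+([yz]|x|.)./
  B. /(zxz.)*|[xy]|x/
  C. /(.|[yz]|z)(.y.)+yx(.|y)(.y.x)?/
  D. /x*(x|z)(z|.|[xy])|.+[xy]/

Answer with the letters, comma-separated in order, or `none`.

A, B, D

A → match
B → match
C → no match
D → match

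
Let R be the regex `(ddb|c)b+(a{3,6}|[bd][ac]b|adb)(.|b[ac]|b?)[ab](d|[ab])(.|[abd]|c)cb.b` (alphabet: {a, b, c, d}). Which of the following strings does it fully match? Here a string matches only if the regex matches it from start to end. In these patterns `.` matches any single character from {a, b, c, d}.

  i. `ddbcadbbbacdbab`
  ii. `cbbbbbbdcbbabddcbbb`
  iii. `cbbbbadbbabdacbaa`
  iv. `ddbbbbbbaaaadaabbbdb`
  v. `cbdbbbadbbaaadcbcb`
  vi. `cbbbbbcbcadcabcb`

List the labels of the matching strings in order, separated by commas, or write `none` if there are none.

i → no match
ii → match
iii → no match — must end with `b`
iv → no match
v → no match
vi → no match

ii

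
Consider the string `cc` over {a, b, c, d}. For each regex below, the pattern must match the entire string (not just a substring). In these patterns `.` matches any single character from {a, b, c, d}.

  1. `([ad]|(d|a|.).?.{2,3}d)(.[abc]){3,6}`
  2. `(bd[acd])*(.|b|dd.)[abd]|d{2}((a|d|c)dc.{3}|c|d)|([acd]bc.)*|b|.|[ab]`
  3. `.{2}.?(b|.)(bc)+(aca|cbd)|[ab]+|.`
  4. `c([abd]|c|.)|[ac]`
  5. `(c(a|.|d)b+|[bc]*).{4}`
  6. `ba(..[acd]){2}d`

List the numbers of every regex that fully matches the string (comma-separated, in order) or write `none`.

1 → no match
2 → no match
3 → no match
4 → match
5 → no match
6 → no match — must start with `ba`

4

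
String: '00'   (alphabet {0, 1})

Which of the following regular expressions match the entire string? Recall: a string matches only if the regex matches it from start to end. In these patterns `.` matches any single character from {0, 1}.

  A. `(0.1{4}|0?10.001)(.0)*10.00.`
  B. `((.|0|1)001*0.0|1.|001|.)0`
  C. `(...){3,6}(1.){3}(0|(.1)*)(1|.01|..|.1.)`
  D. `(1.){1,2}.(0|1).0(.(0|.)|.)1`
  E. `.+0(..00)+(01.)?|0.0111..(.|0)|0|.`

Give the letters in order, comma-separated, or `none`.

B

A → no match
B → match
C → no match
D → no match — must start with '1'
E → no match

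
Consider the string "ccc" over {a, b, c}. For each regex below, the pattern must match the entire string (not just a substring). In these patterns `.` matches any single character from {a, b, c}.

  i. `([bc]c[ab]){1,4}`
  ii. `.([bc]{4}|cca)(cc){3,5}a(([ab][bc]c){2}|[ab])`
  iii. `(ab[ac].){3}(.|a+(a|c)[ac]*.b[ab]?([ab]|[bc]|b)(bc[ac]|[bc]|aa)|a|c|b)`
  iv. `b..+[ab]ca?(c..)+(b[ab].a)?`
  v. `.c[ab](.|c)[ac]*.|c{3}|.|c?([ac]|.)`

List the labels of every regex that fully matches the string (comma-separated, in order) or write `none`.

v

i → no match
ii → no match
iii → no match — must start with "ab"
iv → no match — must start with "b"
v → match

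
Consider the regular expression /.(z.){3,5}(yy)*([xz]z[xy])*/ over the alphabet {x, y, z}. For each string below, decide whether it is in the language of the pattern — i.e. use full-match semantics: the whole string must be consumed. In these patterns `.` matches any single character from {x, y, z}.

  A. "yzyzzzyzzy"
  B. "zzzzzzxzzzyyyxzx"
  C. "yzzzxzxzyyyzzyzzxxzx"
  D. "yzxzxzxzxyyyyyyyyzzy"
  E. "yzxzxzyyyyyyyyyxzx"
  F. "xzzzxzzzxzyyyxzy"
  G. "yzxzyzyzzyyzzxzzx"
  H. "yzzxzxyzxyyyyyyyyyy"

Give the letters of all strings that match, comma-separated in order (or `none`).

A, B, C, D, E, F, G

A → match
B → match
C → match
D → match
E → match
F → match
G → match
H → no match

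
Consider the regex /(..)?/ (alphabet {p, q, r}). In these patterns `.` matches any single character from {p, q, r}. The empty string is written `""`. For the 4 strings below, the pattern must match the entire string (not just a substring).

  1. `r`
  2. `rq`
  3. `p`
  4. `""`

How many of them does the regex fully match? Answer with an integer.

1. `r` → no match
2. `rq` → match
3. `p` → no match
4. `""` → match
Total matched: 2

2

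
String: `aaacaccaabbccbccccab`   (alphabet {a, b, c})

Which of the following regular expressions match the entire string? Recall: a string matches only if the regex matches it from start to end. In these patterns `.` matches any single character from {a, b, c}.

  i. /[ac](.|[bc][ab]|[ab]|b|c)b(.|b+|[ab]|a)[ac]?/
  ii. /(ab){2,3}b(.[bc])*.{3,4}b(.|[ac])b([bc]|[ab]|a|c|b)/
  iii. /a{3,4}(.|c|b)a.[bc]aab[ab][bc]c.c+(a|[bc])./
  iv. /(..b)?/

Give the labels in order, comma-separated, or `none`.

i → no match
ii → no match — must start with `ab`
iii → match
iv → no match

iii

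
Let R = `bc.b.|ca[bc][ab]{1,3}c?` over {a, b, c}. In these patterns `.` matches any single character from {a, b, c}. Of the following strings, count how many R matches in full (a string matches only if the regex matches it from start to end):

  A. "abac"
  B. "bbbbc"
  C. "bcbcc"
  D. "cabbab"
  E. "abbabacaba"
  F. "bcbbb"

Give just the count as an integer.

A → no match
B → no match
C → no match
D → match
E → no match
F → match
Total matched: 2

2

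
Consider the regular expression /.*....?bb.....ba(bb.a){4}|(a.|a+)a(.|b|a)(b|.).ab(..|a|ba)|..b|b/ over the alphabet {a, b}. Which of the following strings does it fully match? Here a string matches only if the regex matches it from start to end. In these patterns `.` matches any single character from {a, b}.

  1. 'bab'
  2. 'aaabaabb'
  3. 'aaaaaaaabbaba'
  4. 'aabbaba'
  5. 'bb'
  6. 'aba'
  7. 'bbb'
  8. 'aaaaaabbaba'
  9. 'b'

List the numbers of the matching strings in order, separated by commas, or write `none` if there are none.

1, 3, 7, 8, 9

1 → match
2 → no match
3 → match
4 → no match
5 → no match
6 → no match
7 → match
8 → match
9 → match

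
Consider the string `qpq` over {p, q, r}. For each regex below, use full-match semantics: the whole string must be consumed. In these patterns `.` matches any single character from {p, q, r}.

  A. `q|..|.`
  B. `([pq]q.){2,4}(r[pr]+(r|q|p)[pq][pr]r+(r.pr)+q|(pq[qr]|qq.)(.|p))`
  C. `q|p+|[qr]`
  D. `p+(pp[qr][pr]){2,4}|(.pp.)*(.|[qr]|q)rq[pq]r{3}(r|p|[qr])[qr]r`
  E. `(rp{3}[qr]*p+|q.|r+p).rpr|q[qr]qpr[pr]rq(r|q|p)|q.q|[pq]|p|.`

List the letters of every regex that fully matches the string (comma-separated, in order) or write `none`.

A → no match
B → no match
C → no match
D → no match
E → match

E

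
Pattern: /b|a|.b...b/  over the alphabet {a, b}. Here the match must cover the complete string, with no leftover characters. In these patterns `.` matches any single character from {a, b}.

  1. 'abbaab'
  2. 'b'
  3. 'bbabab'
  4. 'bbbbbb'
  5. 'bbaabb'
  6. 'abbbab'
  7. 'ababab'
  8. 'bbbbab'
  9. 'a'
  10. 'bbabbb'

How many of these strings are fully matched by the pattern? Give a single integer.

10

1 → match
2 → match
3 → match
4 → match
5 → match
6 → match
7 → match
8 → match
9 → match
10 → match
Total matched: 10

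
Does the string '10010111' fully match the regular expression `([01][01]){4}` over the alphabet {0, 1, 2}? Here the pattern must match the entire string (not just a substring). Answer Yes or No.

Yes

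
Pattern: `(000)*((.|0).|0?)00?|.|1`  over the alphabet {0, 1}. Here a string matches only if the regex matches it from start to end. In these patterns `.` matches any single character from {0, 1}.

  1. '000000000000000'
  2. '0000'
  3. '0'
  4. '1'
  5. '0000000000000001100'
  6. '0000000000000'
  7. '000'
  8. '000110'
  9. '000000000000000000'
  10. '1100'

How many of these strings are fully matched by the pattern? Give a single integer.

10

1 → match
2 → match
3 → match
4 → match
5 → match
6 → match
7 → match
8 → match
9 → match
10 → match
Total matched: 10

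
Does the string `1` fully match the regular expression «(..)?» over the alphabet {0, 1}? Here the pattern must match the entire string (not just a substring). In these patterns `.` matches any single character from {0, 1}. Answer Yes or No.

No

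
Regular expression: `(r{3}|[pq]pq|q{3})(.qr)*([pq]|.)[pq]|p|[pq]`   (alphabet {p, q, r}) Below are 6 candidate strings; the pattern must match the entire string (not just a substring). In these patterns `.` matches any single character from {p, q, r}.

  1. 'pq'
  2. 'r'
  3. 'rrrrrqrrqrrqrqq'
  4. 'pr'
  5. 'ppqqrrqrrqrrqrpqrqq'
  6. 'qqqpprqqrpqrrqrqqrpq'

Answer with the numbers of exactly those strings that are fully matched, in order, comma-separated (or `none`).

none

1 → no match
2 → no match
3 → no match
4 → no match
5 → no match
6 → no match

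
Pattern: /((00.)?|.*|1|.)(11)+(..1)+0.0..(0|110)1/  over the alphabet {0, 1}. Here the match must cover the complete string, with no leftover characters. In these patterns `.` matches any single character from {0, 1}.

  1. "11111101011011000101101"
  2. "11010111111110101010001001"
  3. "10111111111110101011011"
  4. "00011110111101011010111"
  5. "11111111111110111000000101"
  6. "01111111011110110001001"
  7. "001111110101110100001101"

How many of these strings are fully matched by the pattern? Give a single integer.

1 → match
2 → no match
3 → no match
4 → no match
5 → no match
6 → match
7 → no match
Total matched: 2

2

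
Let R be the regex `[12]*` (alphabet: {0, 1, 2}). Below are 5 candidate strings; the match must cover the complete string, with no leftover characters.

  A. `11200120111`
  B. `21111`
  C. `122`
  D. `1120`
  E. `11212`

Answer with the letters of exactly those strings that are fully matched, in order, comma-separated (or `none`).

B, C, E

A → no match
B → match
C → match
D → no match
E → match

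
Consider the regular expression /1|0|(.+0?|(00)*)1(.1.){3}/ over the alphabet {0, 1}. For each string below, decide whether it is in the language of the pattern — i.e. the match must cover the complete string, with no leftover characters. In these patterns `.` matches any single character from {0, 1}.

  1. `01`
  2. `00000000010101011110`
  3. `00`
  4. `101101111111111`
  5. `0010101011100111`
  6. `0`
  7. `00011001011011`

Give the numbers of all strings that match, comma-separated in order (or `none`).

1 → no match
2 → no match
3 → no match
4 → match
5 → no match
6 → match
7 → no match

4, 6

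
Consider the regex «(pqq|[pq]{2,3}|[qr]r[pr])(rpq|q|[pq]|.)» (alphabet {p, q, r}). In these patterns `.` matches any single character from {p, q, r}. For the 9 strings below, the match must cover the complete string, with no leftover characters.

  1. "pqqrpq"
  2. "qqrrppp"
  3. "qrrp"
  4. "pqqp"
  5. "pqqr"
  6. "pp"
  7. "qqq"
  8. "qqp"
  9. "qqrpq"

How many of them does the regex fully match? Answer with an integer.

1 → match
2 → no match
3 → match
4 → match
5 → match
6 → no match
7 → match
8 → match
9 → match
Total matched: 7

7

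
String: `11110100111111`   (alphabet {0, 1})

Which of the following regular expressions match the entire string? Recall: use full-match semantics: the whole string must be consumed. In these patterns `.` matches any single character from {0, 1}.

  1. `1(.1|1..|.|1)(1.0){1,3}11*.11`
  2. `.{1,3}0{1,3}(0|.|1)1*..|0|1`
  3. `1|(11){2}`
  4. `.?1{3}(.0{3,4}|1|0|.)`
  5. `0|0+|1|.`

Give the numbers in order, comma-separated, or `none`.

1 → match
2 → no match
3 → no match
4 → no match
5 → no match

1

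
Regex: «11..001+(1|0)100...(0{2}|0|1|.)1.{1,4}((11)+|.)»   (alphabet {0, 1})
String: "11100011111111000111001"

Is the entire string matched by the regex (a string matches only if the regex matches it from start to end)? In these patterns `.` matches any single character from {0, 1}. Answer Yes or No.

No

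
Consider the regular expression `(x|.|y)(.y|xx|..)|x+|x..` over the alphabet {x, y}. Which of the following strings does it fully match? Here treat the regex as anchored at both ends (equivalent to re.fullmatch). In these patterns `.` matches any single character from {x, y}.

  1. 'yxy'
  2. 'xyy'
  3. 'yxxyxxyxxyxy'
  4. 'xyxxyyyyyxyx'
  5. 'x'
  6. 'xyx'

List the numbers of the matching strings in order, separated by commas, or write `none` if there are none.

1 → match
2 → match
3 → no match
4 → no match
5 → match
6 → match

1, 2, 5, 6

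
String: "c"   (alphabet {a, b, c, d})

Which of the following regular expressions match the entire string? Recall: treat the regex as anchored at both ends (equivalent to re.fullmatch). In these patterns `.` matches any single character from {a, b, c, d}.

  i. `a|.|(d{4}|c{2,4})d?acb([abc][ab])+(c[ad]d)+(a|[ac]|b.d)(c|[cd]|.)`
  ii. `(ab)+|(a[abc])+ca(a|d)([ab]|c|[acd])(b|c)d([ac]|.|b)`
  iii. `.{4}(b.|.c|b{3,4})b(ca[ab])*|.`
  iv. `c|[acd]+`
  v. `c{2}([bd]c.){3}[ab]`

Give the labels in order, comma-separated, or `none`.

i → match
ii → no match
iii → match
iv → match
v → no match

i, iii, iv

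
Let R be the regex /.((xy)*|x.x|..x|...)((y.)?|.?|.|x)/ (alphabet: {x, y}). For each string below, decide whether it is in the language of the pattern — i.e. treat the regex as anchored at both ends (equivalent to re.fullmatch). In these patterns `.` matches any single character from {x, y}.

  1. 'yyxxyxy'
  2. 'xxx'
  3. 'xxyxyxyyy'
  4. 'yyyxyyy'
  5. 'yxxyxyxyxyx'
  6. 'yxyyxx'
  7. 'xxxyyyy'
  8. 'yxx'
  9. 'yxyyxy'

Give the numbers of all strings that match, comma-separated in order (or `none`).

3

1 → no match
2 → no match
3 → match
4 → no match
5 → no match
6 → no match
7 → no match
8 → no match
9 → no match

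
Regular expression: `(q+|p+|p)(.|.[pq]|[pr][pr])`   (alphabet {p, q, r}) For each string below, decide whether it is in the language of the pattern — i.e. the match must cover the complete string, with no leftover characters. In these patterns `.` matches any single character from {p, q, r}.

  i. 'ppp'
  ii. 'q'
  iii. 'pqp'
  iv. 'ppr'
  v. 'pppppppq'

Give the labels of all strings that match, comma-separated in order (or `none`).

i, iii, iv, v

i. 'ppp' → match
ii. 'q' → no match
iii. 'pqp' → match
iv. 'ppr' → match
v. 'pppppppq' → match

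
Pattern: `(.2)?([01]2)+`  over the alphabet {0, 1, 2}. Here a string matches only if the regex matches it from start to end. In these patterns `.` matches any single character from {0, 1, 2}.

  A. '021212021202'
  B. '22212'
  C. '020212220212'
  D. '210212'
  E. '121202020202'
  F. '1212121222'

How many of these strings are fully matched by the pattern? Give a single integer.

2

A → match
B → no match
C → no match
D → no match
E → match
F → no match
Total matched: 2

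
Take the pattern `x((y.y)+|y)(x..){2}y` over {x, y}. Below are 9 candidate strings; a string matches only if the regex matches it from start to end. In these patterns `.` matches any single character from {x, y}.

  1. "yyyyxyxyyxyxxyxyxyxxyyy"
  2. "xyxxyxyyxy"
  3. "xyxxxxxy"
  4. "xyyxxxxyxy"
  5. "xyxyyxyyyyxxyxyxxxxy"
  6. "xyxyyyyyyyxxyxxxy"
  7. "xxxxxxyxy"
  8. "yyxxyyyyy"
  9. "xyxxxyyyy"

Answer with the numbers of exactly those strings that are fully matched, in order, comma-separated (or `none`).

6

1 → no match — must start with "xy"
2 → no match
3 → no match
4 → no match
5 → no match
6 → match
7 → no match — must start with "xy"
8 → no match — must start with "xy"
9 → no match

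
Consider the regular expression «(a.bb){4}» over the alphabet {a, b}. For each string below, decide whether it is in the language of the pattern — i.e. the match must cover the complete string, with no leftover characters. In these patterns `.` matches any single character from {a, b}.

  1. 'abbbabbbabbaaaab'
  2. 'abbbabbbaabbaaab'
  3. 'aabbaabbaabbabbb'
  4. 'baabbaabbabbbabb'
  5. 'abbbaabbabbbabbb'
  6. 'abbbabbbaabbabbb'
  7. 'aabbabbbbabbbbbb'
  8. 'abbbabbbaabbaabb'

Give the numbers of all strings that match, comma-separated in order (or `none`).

3, 5, 6, 8

1 → no match — must end with 'bb'
2 → no match — must end with 'bb'
3 → match
4 → no match — must start with 'a'
5 → match
6 → match
7 → no match
8 → match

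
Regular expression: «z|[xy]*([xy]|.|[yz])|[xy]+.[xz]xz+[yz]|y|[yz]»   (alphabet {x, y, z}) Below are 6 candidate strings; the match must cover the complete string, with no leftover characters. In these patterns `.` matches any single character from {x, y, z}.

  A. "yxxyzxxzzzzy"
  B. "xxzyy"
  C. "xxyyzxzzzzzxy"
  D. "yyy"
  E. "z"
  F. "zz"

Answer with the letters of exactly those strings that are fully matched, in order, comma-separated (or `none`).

A, D, E

A → match
B → no match
C → no match
D → match
E → match
F → no match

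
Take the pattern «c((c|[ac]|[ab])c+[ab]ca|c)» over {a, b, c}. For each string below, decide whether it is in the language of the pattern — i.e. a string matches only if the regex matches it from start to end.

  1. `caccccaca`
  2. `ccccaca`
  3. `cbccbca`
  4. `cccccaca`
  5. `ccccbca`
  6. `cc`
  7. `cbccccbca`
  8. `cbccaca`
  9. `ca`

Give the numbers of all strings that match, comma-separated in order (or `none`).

1, 2, 3, 4, 5, 6, 7, 8

1. `caccccaca` → match
2. `ccccaca` → match
3. `cbccbca` → match
4. `cccccaca` → match
5. `ccccbca` → match
6. `cc` → match
7. `cbccccbca` → match
8. `cbccaca` → match
9. `ca` → no match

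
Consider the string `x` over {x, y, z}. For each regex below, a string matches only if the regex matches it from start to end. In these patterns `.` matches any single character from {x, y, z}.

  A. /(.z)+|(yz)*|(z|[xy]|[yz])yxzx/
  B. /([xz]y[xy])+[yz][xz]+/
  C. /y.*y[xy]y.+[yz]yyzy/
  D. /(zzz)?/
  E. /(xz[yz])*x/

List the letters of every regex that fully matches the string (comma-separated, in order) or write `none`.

E

A → no match
B → no match
C → no match — must start with `y`
D → no match
E → match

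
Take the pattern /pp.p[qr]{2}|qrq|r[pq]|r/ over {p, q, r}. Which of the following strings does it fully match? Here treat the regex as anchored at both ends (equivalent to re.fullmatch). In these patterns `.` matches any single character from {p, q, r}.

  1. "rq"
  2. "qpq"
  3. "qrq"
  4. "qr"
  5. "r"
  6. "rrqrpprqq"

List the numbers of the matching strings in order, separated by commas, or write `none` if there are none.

1 → match
2 → no match
3 → match
4 → no match
5 → match
6 → no match

1, 3, 5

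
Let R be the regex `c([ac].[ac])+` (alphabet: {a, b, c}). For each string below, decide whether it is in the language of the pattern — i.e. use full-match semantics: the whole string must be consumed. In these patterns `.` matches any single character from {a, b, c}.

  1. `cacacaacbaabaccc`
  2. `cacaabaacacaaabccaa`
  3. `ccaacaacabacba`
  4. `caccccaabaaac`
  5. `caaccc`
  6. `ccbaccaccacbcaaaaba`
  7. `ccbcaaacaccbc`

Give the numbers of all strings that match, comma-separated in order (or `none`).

1, 2, 4, 6, 7

1 → match
2 → match
3 → no match
4 → match
5. `caaccc` → no match
6 → match
7 → match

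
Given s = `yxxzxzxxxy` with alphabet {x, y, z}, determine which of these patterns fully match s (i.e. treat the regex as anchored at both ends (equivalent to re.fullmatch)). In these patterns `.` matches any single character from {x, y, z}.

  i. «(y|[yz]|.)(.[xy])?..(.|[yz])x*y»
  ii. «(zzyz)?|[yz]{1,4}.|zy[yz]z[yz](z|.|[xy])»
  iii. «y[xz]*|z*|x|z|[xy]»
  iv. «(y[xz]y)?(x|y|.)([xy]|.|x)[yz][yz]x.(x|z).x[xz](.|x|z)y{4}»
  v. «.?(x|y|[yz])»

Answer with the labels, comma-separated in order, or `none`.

i → match
ii → no match
iii → no match
iv → no match
v → no match

i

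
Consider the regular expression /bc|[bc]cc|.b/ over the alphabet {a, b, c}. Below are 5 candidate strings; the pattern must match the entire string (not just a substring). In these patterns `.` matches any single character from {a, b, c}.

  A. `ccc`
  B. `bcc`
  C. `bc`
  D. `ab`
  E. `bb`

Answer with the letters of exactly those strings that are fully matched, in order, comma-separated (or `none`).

A → match
B → match
C → match
D → match
E → match

A, B, C, D, E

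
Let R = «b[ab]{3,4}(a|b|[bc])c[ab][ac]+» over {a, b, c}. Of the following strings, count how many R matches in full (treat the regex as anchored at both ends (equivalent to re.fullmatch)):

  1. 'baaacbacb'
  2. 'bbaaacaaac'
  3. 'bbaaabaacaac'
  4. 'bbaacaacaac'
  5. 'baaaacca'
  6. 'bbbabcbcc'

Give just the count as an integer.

1. 'baaacbacb' → no match
2. 'bbaaacaaac' → match
3. 'bbaaabaacaac' → no match
4. 'bbaacaacaac' → no match
5. 'baaaacca' → no match
6. 'bbbabcbcc' → match
Total matched: 2

2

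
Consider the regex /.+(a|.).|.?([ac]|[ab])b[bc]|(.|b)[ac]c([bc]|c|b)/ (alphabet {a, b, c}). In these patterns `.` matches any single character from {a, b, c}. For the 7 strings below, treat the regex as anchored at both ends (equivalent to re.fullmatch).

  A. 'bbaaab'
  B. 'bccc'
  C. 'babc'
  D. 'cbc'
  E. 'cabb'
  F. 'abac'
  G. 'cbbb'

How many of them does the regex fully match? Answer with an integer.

A → match
B → match
C → match
D → match
E → match
F → match
G → match
Total matched: 7

7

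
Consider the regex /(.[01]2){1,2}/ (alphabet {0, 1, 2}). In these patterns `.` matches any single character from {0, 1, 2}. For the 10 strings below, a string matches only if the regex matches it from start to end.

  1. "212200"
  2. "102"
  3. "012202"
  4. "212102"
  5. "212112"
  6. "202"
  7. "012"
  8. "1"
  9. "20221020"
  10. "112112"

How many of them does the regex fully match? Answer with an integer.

7

1 → no match — must end with "2"
2 → match
3 → match
4 → match
5 → match
6 → match
7 → match
8 → no match — must end with "2"
9 → no match — must end with "2"
10 → match
Total matched: 7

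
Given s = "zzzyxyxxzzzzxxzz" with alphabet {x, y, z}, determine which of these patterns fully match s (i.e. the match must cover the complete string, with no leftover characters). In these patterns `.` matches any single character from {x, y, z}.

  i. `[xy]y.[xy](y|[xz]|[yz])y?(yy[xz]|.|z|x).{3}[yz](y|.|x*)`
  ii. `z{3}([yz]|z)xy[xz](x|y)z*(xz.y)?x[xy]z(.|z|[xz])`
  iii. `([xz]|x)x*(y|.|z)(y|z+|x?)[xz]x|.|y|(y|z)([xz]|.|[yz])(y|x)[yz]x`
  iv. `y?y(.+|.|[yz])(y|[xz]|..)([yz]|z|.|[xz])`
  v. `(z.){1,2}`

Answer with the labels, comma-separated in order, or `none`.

ii

i → no match
ii → match
iii → no match
iv → no match
v → no match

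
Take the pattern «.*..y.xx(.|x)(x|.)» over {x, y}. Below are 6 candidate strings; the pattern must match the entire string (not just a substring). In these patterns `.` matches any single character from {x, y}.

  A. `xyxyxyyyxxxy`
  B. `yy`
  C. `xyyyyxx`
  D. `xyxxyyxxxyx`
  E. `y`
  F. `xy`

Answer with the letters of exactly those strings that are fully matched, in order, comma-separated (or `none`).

A, D

A → match
B → no match
C → no match
D → match
E → no match
F → no match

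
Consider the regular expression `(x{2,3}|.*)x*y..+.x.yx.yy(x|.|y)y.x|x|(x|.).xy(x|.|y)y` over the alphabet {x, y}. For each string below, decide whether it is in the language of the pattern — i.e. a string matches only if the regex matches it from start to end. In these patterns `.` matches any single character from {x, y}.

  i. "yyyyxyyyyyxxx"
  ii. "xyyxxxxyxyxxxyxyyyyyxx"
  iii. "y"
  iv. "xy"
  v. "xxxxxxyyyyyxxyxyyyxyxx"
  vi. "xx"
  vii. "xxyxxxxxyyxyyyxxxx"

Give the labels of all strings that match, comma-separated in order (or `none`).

ii, v

i → no match
ii → match
iii. "y" → no match
iv. "xy" → no match
v → match
vi. "xx" → no match
vii → no match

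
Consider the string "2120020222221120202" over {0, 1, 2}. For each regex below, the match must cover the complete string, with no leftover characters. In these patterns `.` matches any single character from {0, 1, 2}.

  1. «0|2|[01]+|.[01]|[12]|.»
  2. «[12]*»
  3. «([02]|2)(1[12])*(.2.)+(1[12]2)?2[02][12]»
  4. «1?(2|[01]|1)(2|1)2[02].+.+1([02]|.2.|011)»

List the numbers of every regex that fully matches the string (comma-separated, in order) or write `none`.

3

1 → no match
2 → no match
3 → match
4 → no match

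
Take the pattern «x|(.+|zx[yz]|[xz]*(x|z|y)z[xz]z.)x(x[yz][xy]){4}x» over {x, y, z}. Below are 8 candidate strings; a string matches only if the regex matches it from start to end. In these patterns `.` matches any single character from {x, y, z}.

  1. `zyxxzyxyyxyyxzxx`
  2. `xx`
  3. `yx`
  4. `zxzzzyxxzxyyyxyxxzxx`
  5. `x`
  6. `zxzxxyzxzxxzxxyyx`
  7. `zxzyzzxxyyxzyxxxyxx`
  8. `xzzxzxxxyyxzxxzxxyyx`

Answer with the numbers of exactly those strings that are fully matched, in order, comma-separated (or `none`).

1 → match
2 → no match
3 → no match
4 → no match
5 → match
6 → no match
7 → no match
8 → match

1, 5, 8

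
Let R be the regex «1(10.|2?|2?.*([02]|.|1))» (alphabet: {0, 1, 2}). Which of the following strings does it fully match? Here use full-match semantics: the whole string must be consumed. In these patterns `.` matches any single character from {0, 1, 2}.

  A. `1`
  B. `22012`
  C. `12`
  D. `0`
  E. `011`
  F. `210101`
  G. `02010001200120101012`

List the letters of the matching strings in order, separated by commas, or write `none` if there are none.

A → match
B → no match — must start with `1`
C → match
D → no match — must start with `1`
E → no match — must start with `1`
F → no match — must start with `1`
G → no match — must start with `1`

A, C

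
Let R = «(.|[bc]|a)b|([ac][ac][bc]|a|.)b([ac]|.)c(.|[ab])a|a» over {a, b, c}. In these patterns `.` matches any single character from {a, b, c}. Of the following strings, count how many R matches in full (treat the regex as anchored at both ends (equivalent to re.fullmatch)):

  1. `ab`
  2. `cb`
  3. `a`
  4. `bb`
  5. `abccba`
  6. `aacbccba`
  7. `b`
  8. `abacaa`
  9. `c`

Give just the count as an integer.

1. `ab` → match
2. `cb` → match
3. `a` → match
4. `bb` → match
5. `abccba` → match
6. `aacbccba` → match
7. `b` → no match
8. `abacaa` → match
9. `c` → no match
Total matched: 7

7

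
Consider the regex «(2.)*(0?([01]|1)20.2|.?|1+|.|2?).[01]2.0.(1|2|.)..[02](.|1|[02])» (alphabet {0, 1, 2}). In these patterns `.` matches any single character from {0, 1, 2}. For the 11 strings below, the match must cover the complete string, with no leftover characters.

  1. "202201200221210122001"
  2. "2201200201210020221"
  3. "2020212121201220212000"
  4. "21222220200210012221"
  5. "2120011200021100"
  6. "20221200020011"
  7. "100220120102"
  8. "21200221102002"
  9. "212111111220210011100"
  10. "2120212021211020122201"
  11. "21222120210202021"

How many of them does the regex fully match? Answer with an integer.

7

1 → match
2 → match
3 → match
4 → match
5 → match
6 → no match
7 → match
8 → no match
9 → no match
10 → no match
11 → match
Total matched: 7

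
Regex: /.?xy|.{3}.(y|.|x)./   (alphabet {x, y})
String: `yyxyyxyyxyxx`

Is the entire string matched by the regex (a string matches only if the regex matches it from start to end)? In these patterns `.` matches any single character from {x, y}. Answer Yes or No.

No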